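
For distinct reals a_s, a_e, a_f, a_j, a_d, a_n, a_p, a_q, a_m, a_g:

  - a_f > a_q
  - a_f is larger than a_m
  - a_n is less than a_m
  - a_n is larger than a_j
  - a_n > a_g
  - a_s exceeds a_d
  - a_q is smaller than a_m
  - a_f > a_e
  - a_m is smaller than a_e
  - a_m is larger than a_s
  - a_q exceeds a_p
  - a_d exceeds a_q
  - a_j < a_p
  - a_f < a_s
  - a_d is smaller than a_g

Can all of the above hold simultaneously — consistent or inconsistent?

inconsistent

Chaining the given relations yields a_m < a_e < a_f < a_s, so a_m < a_s. But one relation states a_s < a_m. These cannot both hold.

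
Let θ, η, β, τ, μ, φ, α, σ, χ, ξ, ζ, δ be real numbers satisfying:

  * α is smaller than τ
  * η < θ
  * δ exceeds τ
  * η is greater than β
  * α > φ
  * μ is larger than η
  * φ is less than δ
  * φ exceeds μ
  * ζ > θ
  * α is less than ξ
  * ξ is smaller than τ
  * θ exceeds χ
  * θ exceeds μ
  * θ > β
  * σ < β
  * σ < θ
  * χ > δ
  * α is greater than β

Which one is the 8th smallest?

Piecing the relations together gives one ordering: σ < β < η < μ < φ < α < ξ < τ < δ < χ < θ < ζ.
Counting 8 from the smallest end gives τ.

τ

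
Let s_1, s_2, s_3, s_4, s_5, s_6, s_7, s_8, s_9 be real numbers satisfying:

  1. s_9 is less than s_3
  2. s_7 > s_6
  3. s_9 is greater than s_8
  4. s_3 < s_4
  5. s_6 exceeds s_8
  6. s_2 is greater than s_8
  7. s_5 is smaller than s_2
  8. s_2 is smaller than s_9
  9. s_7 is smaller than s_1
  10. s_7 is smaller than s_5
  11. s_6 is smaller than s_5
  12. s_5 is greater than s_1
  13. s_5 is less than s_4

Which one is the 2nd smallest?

s_6

Chaining the given pairs: s_8 < s_6 < s_7 < s_1 < s_5 < s_2 < s_9 < s_3 < s_4.
The 2nd smallest is s_6.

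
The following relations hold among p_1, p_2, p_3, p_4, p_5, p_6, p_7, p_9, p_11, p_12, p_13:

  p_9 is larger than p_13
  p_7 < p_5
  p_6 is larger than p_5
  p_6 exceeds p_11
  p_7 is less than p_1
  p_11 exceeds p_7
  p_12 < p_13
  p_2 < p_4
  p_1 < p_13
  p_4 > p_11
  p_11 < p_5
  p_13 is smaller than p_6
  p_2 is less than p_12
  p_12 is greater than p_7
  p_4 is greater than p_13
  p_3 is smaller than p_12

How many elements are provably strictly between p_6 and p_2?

2

Chaining upward from p_2 reaches: p_12, p_13, p_4, p_9.
Chaining downward from p_6 reaches: p_7, p_3, p_1, p_12, p_13, p_11, p_5.
Strictly between p_2 and p_6 are those in both lists: p_12, p_13 — 2 elements.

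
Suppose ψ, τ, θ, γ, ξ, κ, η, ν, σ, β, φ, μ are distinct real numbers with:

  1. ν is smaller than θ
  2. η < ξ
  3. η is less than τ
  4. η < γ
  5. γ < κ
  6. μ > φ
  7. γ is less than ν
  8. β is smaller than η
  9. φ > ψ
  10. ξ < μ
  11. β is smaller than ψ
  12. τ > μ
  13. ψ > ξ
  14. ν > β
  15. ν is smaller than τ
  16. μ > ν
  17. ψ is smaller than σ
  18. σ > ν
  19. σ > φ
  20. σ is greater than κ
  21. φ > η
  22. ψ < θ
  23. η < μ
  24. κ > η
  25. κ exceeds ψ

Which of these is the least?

Chaining upward from β: directly above it, η, ψ, ν; then ξ, γ, θ, φ, μ, τ, κ, σ.
That covers every other element, and nothing is given below β, so β is the least.

β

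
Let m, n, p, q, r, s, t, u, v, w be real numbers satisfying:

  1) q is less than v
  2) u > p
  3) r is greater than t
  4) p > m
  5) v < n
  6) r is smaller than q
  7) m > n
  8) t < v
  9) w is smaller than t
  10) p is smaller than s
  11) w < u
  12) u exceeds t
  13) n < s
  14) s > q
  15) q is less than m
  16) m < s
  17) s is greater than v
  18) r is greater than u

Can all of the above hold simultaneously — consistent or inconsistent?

Chaining the given relations yields u < r < q < v < n < m < p, so u < p. But one relation states p < u. These cannot both hold.

inconsistent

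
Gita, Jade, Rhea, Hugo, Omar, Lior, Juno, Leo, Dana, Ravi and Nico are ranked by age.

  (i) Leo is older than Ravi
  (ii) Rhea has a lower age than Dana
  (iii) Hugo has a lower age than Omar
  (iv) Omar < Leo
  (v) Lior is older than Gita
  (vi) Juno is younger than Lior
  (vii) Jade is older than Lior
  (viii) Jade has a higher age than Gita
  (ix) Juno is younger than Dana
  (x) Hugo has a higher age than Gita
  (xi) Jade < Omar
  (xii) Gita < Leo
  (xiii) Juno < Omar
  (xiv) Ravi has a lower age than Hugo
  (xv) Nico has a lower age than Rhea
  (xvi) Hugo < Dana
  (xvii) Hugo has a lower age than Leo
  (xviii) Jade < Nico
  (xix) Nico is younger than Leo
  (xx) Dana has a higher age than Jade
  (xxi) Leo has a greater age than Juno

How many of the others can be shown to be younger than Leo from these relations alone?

Directly below Leo: Juno, Gita, Nico, Ravi, Hugo, Omar.
One step further: Jade (7 so far).
One step further: Lior (8 so far).
Nothing else is reachable below Leo; 8 in all.

8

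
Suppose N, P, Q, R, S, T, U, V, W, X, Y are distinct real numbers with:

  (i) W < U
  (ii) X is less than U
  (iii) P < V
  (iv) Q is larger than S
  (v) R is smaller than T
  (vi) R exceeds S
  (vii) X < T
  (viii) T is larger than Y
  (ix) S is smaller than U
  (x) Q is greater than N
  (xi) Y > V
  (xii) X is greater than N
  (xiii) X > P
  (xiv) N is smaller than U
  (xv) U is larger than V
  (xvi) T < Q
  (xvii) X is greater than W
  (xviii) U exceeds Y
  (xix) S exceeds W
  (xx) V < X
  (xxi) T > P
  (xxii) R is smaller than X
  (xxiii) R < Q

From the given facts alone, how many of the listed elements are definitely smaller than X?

6

The elements the relations force below X are P, W, V, S, R, N — no chain reaches any other.
That is 6.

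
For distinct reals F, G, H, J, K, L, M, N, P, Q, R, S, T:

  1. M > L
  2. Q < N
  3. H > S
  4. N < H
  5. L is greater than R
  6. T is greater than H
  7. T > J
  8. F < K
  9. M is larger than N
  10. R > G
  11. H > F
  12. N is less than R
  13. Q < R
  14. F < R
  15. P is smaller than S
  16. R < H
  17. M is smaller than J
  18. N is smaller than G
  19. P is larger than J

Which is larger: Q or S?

S

Following the relations from Q: Q < N < G < R < L < M < J < P < S.
So Q < S; S is the larger of the two.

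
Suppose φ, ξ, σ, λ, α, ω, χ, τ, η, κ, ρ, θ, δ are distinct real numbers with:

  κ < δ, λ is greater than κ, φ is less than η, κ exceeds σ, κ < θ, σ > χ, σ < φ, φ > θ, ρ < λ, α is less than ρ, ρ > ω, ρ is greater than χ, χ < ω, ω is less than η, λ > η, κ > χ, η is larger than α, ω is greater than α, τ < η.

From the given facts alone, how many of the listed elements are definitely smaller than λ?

From λ the given relations immediately reach κ, ρ, η.
From those, χ, σ, α, τ, ω, φ — 9 in total.
From those, θ — 10 in total.
Nothing else is reachable below λ; 10 in all.

10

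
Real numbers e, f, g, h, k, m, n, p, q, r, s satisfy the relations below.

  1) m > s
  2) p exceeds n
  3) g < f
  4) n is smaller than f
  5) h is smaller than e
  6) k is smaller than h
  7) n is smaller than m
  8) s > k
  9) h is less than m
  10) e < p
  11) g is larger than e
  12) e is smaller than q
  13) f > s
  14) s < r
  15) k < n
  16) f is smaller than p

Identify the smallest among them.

Chaining upward from k: directly above it, h, s, n; then e, f, p, m, r; then g, q.
That covers every other element, and nothing is given below k, so k is the smallest.

k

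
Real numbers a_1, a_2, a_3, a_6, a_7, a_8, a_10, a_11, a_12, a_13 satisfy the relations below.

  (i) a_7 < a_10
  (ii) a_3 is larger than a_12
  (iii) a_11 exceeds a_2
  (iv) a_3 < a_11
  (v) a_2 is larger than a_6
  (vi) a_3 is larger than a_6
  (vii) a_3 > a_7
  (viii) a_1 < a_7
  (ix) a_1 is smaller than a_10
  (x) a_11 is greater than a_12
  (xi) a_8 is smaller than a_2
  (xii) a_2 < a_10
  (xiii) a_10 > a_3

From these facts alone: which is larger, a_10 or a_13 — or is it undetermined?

undetermined

Following every chain through a_13: nothing is chained to a_13.
a_10 is not reached, and no chain runs the other way from a_10 to a_13.
So the given relations leave the order of a_13 and a_10 undetermined.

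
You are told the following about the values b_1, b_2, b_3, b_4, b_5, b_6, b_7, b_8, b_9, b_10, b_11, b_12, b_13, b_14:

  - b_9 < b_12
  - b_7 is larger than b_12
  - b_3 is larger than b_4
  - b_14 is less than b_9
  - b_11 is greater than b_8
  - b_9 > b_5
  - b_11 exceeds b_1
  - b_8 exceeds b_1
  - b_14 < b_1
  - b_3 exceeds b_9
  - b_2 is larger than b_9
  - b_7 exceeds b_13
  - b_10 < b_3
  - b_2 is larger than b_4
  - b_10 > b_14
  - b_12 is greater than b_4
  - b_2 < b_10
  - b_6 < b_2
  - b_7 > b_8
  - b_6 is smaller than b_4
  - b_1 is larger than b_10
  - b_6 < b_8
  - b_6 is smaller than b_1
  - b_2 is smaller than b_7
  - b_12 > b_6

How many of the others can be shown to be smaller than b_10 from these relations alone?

The elements the relations force below b_10 are b_6, b_4, b_14, b_5, b_9, b_2 — no chain reaches any other.
That is 6.

6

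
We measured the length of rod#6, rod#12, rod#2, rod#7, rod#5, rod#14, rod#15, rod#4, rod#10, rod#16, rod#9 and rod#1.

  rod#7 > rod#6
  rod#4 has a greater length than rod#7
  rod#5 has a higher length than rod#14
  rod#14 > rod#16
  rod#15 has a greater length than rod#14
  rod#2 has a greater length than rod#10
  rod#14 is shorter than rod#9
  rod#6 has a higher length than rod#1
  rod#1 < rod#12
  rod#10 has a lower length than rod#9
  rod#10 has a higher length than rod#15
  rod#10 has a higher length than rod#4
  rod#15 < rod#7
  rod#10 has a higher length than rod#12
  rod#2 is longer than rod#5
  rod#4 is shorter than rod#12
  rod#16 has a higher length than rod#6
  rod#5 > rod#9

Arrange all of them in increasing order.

Each adjacent pair is fixed by a given relation: rod#1 < rod#6; rod#6 < rod#16; rod#16 < rod#14; rod#14 < rod#15; rod#15 < rod#7; rod#7 < rod#4; rod#4 < rod#12; rod#12 < rod#10; rod#10 < rod#9; rod#9 < rod#5; rod#5 < rod#2. Chaining them end to end gives the full order.

rod#1 < rod#6 < rod#16 < rod#14 < rod#15 < rod#7 < rod#4 < rod#12 < rod#10 < rod#9 < rod#5 < rod#2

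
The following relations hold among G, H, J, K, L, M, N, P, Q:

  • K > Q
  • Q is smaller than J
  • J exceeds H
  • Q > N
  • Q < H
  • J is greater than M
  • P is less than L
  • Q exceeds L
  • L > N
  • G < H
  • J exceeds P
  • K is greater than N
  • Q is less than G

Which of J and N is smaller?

Following the relations from N: N < L < Q < G < H < J.
So N < J; N is the smaller of the two.

N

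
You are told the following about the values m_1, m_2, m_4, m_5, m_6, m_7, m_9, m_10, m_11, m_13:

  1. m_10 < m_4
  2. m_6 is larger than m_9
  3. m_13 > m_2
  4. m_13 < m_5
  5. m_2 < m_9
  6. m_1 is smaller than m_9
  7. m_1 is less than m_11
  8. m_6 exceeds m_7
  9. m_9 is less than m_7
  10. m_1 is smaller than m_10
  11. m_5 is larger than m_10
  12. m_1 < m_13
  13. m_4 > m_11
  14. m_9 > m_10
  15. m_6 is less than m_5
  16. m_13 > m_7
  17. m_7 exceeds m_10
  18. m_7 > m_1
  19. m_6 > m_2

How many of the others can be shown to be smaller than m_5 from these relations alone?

From m_5 the given relations immediately reach m_10, m_6, m_13.
From those, m_1, m_2, m_9, m_7 — 7 in total.
No other element is forced below m_5 by the given relations, so the count is 7.

7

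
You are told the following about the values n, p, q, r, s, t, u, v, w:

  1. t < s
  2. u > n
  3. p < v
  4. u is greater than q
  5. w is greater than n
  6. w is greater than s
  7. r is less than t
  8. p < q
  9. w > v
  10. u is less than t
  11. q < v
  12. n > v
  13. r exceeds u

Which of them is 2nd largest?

s

The consecutive relations fix a unique order: p < q < v < n < u < r < t < s < w.
The 2nd largest is s.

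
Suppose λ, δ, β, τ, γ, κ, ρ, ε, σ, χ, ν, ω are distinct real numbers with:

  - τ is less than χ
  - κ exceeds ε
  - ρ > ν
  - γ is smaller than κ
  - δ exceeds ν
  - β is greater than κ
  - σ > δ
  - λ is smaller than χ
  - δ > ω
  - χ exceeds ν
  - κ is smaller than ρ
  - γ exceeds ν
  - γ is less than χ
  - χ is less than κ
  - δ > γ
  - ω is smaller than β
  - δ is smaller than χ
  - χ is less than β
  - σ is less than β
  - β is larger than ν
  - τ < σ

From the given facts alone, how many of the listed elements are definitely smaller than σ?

From σ the given relations immediately reach τ, δ.
From those, ω, ν, γ — 5 in total.
No other element is forced below σ by the given relations, so the count is 5.

5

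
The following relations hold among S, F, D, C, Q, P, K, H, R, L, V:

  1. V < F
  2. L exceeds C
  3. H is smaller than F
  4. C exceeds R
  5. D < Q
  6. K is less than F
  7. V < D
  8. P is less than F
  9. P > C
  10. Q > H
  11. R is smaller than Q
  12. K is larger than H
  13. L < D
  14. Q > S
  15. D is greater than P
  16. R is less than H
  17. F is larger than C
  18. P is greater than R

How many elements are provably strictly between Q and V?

1

Chaining upward from V reaches: D, F.
Chaining downward from Q reaches: S, R, C, H, P, L, D.
Strictly between V and Q are those in both lists: D — 1 element.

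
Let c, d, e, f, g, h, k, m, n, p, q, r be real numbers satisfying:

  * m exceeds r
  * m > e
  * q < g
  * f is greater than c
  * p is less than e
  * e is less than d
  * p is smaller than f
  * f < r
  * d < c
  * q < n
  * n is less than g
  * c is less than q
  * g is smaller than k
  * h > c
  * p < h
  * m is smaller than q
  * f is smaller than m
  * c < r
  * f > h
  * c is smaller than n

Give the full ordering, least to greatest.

Each adjacent pair is fixed by a given relation: p < e; e < d; d < c; c < h; h < f; f < r; r < m; m < q; q < n; n < g; g < k. Chaining them end to end gives the full order.

p < e < d < c < h < f < r < m < q < n < g < k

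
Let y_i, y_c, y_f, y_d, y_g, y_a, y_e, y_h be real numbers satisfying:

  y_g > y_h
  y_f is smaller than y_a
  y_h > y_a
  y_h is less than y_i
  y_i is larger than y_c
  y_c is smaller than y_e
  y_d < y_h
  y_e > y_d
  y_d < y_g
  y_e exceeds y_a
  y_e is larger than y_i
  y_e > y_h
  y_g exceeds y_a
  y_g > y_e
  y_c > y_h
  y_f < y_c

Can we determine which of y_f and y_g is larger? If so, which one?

y_g

y_f < y_a and y_a < y_h give y_f < y_h.
Then y_h < y_c extends the chain to y_c.
Then y_c < y_i extends the chain to y_i.
With y_i < y_e: y_f < y_a < y_h < y_c < y_i < y_e.
With y_e < y_g: y_f < y_a < y_h < y_c < y_i < y_e < y_g.
So y_g is larger.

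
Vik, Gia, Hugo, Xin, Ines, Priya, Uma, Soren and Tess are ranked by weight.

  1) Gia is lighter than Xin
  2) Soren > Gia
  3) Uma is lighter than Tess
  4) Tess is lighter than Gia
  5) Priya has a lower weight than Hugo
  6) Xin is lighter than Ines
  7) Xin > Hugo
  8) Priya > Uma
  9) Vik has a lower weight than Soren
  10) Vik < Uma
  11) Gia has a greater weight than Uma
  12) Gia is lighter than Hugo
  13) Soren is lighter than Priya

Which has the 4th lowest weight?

Piecing the relations together gives one ordering: Vik < Uma < Tess < Gia < Soren < Priya < Hugo < Xin < Ines.
The 4th smallest is Gia.

Gia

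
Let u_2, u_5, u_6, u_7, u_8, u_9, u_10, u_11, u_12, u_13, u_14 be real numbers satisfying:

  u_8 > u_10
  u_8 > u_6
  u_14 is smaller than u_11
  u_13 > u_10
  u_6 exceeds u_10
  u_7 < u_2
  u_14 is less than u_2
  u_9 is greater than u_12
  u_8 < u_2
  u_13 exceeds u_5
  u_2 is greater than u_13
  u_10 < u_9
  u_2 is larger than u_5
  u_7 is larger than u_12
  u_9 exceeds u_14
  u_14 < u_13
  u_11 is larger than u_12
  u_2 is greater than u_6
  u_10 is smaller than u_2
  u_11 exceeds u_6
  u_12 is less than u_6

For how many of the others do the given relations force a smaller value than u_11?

4

The elements the relations force below u_11 are u_14, u_10, u_12, u_6 — no chain reaches any other.
That is 4.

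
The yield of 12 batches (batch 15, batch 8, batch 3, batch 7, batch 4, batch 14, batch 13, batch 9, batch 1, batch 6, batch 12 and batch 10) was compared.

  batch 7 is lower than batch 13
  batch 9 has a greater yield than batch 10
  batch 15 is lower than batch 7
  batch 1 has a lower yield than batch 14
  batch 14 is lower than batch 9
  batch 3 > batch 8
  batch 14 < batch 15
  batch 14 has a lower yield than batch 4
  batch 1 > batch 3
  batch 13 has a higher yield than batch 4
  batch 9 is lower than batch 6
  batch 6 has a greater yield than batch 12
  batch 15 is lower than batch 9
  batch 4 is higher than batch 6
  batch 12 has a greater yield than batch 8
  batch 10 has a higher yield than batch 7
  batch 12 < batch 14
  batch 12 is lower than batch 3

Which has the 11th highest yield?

The consecutive relations fix a unique order: batch 8 < batch 12 < batch 3 < batch 1 < batch 14 < batch 15 < batch 7 < batch 10 < batch 9 < batch 6 < batch 4 < batch 13.
Counting 11 from the largest end gives batch 12.

batch 12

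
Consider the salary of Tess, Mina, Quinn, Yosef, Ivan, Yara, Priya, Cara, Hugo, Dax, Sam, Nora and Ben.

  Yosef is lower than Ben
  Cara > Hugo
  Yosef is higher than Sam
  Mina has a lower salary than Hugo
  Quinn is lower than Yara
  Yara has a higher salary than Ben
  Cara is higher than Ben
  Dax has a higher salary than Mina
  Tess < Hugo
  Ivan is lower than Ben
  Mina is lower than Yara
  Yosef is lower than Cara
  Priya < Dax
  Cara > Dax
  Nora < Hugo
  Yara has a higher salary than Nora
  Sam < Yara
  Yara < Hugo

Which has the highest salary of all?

Cara

Priya is not greatest since Priya < Dax; Tess is not greatest since Tess < Hugo; Quinn is not greatest since Quinn < Yara; Sam is not greatest since Sam < Yosef; Yosef is not greatest since Yosef < Cara; Ivan is not greatest since Ivan < Ben; Mina is not greatest since Mina < Hugo; Nora is not greatest since Nora < Yara; Ben is not greatest since Ben < Yara; Dax is not greatest since Dax < Cara; Yara is not greatest since Yara < Hugo; Hugo is not greatest since Hugo < Cara.
Only Cara has nothing above it, so Cara is the highest salary.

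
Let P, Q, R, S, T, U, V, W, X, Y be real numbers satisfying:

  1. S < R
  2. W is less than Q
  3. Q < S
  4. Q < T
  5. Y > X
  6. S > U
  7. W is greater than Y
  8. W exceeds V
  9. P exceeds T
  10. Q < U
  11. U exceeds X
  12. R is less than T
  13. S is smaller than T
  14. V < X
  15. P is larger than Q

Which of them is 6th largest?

The consecutive relations fix a unique order: V < X < Y < W < Q < U < S < R < T < P.
The 6th largest is Q.

Q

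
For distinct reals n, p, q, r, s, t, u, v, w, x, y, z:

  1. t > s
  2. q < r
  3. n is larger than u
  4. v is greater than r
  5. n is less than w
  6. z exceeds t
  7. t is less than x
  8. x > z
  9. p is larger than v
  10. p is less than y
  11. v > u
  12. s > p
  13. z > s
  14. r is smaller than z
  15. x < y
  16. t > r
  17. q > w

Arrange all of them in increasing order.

The consecutive links are each given: u < n; n < w; w < q; q < r; r < v; v < p; p < s; s < t; t < z; z < x; x < y.

u < n < w < q < r < v < p < s < t < z < x < y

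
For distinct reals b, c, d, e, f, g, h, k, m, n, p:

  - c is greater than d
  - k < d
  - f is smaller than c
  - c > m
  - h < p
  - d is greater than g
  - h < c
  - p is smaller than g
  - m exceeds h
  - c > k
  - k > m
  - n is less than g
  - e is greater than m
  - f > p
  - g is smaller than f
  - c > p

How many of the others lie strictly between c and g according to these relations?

The relations place g below c. An element lies strictly between them when it is forced above g and also forced below c.
Above g: {f, d}. Below c: {h, p, m, n, f, k, d}.
Intersection: {f, d} — 2.

2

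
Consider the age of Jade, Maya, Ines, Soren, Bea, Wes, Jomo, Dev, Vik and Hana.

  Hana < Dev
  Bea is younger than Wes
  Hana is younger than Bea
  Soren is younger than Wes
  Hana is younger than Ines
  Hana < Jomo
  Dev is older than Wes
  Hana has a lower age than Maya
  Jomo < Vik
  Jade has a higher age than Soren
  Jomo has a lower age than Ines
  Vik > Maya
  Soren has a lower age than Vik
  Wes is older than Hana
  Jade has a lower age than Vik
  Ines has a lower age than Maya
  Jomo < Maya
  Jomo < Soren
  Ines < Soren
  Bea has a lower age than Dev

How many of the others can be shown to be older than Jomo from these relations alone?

7

Directly above Jomo: Ines, Soren, Maya, Vik.
One step further: Jade, Wes (6 so far).
One step further: Dev (7 so far).
No other element is forced above Jomo by the given relations, so the count is 7.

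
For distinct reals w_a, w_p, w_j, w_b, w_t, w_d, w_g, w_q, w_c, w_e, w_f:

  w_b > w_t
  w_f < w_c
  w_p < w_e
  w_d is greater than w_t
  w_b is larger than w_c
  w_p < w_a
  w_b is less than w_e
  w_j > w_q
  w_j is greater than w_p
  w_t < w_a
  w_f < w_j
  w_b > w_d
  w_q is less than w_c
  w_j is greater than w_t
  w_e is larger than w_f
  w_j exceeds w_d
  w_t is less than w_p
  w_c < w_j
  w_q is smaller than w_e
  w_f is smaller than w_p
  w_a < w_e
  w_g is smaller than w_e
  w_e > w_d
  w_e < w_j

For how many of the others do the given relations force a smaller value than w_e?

9

Directly below w_e: w_q, w_f, w_p, w_g, w_a, w_d, w_b.
One step further: w_t, w_c (9 so far).
No other element is forced below w_e by the given relations, so the count is 9.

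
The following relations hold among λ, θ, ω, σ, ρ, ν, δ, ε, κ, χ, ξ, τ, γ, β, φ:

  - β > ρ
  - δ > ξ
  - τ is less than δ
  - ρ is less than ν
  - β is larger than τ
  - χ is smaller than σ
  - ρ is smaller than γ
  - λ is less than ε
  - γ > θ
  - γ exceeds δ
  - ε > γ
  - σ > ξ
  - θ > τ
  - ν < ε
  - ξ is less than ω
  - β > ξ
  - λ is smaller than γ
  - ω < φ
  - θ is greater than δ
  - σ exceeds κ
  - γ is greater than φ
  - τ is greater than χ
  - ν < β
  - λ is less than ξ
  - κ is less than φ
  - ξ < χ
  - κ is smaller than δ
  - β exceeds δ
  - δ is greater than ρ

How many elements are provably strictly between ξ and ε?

7

The relations place ξ below ε. An element lies strictly between them when it is forced above ξ and also forced below ε.
Above ξ: {ω, χ, τ, φ, δ, θ, σ, β, γ}. Below ε: {λ, ω, ρ, χ, ν, τ, κ, φ, δ, θ, γ}.
Intersection: {ω, χ, τ, φ, δ, θ, γ} — 7.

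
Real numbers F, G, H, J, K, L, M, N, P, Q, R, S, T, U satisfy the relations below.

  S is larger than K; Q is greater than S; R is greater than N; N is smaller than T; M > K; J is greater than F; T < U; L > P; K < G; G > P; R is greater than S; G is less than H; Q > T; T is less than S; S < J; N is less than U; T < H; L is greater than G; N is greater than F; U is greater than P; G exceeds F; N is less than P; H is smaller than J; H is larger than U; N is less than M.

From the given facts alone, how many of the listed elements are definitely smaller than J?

9

Directly below J: F, S, H.
One step further: T, K, U, G (7 so far).
One step further: N, P (9 so far).
Nothing else is reachable below J; 9 in all.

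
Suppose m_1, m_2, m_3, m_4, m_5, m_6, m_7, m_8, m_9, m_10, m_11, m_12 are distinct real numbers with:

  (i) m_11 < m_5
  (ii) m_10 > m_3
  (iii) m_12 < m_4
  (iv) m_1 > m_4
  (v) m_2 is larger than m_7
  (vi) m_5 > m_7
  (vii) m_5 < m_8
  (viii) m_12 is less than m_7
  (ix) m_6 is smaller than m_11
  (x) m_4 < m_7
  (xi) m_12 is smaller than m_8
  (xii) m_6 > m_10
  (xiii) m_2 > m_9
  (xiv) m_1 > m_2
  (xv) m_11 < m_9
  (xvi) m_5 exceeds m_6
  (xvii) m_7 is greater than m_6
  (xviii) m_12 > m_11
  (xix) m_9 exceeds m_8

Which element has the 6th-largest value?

m_7

The consecutive relations fix a unique order: m_3 < m_10 < m_6 < m_11 < m_12 < m_4 < m_7 < m_5 < m_8 < m_9 < m_2 < m_1.
The 6th largest is m_7.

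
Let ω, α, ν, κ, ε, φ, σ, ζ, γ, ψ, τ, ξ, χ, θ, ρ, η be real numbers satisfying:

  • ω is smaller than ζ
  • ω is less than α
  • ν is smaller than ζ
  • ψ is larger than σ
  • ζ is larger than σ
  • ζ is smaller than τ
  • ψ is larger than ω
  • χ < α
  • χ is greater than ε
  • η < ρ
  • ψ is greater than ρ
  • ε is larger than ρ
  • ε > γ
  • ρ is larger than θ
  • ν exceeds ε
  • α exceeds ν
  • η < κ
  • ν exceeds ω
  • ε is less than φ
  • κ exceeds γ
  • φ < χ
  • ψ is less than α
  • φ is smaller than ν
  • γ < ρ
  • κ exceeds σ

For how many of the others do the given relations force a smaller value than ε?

Directly below ε: γ, ρ.
One step further: θ, η (4 so far).
No other element is forced below ε by the given relations, so the count is 4.

4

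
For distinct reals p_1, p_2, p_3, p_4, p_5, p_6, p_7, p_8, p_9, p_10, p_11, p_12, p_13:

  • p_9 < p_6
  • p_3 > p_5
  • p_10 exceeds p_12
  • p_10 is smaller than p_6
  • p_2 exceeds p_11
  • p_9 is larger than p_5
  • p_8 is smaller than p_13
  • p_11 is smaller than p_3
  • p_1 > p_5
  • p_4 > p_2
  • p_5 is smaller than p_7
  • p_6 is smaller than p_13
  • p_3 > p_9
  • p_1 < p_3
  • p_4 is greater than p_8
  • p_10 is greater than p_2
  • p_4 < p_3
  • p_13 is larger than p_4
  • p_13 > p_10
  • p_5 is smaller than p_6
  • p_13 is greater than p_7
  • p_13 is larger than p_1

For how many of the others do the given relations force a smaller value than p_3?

7

From p_3 the given relations immediately reach p_11, p_5, p_1, p_9, p_4.
From those, p_8, p_2 — 7 in total.
Nothing else is reachable below p_3; 7 in all.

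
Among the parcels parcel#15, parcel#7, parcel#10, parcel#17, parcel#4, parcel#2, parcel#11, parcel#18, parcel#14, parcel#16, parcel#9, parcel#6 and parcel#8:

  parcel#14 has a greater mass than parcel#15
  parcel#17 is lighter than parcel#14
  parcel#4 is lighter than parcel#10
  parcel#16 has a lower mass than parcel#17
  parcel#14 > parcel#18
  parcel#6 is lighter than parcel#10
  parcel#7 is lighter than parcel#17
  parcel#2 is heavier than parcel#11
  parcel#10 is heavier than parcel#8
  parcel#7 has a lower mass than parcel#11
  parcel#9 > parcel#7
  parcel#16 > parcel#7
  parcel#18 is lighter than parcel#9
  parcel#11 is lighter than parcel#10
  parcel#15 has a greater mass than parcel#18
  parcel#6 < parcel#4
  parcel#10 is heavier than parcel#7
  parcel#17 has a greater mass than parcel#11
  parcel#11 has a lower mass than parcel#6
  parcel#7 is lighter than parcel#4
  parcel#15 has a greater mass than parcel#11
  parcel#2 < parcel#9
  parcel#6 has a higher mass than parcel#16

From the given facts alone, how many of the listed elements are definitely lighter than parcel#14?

The elements the relations force below parcel#14 are parcel#7, parcel#11, parcel#18, parcel#16, parcel#17, parcel#15 — no chain reaches any other.
That is 6.

6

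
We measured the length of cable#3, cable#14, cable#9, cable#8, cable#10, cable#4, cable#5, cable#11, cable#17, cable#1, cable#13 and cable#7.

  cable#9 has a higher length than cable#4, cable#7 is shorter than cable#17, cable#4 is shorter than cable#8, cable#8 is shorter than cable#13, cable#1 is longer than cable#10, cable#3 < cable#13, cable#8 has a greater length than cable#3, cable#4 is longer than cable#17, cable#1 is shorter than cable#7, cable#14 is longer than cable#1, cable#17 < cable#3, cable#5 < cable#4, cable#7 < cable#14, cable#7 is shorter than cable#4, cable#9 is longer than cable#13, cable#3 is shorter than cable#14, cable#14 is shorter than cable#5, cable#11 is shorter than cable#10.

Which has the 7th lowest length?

cable#14

The consecutive relations fix a unique order: cable#11 < cable#10 < cable#1 < cable#7 < cable#17 < cable#3 < cable#14 < cable#5 < cable#4 < cable#8 < cable#13 < cable#9.
Counting 7 from the smallest end gives cable#14.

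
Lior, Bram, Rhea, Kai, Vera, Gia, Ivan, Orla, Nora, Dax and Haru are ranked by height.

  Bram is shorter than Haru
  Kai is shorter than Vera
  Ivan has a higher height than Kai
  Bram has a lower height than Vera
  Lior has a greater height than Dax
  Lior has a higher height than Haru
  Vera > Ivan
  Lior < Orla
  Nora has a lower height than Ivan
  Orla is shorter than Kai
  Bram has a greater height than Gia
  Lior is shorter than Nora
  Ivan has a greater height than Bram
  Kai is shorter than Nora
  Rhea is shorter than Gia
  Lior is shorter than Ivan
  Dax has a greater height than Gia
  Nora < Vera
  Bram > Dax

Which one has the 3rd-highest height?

The consecutive relations fix a unique order: Rhea < Gia < Dax < Bram < Haru < Lior < Orla < Kai < Nora < Ivan < Vera.
Counting 3 from the largest end gives Nora.

Nora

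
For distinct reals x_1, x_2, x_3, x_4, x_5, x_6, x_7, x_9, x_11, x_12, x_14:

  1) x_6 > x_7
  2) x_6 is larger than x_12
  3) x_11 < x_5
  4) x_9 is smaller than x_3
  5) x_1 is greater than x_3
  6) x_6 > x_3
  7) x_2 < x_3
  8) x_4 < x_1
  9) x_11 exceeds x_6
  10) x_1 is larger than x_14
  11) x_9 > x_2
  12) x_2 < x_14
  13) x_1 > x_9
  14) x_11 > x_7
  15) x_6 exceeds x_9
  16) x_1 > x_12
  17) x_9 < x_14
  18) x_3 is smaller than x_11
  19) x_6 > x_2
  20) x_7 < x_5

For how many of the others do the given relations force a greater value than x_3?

From x_3 the given relations immediately reach x_6, x_11, x_1.
From those, x_5 — 4 in total.
No other element is forced above x_3 by the given relations, so the count is 4.

4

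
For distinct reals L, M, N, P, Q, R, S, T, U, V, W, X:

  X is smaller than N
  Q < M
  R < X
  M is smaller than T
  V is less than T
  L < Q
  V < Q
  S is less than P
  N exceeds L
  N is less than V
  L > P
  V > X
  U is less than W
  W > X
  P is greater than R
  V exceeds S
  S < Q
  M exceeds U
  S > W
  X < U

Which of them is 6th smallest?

Chaining the given pairs: R < X < U < W < S < P < L < N < V < Q < M < T.
The 6th smallest is P.

P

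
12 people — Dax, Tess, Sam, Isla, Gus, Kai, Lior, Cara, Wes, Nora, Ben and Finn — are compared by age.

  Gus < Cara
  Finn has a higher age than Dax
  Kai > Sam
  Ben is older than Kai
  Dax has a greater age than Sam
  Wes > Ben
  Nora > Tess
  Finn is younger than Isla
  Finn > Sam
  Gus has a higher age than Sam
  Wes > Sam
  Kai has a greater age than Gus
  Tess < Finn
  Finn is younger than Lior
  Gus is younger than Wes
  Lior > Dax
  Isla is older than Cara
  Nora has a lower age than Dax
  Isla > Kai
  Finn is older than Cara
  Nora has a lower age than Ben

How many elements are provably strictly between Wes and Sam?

3

Chaining upward from Sam reaches: Gus, Cara, Dax, Finn, Kai, Ben, Isla, Lior.
Chaining downward from Wes reaches: Gus, Tess, Nora, Kai, Ben.
Strictly between Sam and Wes are those in both lists: Gus, Kai, Ben — 3 elements.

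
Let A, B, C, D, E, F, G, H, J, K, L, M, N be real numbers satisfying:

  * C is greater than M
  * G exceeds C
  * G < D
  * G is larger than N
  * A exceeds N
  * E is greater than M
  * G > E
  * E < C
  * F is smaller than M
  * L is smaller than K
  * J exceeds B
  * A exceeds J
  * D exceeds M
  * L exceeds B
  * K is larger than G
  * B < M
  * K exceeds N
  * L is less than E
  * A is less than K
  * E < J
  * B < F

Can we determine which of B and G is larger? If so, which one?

B < F < M < E < C < G, by transitivity through F, M, E, C.
So G is larger.

G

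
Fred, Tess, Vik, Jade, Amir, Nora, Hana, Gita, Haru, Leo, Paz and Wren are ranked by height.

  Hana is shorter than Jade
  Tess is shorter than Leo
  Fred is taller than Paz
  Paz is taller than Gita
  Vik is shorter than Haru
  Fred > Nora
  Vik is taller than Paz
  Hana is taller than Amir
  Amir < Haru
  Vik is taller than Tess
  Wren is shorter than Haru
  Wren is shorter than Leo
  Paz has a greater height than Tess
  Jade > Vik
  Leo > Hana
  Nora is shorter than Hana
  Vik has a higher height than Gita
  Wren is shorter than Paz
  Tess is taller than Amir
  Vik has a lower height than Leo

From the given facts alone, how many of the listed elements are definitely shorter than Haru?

Directly below Haru: Amir, Wren, Vik.
One step further: Gita, Tess, Paz (6 so far).
No other element is forced below Haru by the given relations, so the count is 6.

6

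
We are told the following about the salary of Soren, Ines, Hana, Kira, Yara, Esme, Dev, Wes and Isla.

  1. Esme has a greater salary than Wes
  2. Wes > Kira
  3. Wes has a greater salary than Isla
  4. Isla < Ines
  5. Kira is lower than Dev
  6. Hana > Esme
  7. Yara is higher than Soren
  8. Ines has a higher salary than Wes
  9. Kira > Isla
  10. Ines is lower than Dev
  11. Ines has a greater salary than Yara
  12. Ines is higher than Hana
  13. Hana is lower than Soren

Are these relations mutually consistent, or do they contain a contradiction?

consistent

Every relation is compatible with Isla < Kira < Wes < Esme < Hana < Soren < Yara < Ines < Dev; the set is consistent.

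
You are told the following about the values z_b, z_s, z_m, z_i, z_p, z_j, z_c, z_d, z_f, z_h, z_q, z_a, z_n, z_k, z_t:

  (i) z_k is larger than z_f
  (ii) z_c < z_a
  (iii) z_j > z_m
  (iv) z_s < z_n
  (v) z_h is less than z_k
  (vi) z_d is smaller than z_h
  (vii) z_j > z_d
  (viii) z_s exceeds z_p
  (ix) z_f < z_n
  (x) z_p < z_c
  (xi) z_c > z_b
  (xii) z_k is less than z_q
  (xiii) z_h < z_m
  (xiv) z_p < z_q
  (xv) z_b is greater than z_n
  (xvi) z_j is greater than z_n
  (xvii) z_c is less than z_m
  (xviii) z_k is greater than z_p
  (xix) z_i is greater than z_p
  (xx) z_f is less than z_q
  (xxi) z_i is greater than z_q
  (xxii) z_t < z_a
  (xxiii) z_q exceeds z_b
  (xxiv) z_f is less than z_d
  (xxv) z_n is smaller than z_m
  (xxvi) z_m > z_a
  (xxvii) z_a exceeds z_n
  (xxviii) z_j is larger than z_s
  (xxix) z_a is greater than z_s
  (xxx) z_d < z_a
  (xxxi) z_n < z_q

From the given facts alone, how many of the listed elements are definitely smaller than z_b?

4

Directly below z_b: z_n.
One step further: z_f, z_s (3 so far).
One step further: z_p (4 so far).
No other element is forced below z_b by the given relations, so the count is 4.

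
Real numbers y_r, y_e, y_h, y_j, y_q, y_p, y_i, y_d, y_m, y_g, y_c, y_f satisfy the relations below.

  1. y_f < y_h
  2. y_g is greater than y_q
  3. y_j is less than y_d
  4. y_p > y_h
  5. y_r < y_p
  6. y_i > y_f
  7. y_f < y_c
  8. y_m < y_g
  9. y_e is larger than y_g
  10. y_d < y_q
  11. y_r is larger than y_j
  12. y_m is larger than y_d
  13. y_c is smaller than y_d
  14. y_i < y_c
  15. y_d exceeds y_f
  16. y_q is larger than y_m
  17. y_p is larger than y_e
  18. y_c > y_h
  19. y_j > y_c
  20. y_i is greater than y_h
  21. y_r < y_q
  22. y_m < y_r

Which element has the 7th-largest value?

Piecing the relations together gives one ordering: y_f < y_h < y_i < y_c < y_j < y_d < y_m < y_r < y_q < y_g < y_e < y_p.
The 7th largest is y_d.

y_d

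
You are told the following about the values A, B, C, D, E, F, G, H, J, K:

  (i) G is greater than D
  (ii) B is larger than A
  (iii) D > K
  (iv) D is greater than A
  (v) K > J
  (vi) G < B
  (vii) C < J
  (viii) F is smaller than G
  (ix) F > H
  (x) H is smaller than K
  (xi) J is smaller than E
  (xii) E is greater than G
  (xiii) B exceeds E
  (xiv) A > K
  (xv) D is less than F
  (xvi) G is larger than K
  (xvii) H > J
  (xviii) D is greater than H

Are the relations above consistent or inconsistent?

consistent

Every relation is compatible with C < J < H < K < A < D < F < G < E < B; the set is consistent.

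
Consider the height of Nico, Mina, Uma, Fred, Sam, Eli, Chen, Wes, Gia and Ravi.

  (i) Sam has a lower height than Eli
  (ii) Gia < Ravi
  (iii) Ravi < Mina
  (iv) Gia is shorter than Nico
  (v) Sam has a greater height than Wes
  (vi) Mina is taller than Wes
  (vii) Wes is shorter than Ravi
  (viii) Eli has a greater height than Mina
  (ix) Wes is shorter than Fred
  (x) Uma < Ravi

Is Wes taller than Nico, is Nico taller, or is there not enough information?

Following every chain through Wes: above Wes we get Sam, Fred, Ravi, Mina, Eli.
Nico is not reached, and no chain runs the other way from Nico to Wes.
So the given relations leave the order of Wes and Nico undetermined.

undetermined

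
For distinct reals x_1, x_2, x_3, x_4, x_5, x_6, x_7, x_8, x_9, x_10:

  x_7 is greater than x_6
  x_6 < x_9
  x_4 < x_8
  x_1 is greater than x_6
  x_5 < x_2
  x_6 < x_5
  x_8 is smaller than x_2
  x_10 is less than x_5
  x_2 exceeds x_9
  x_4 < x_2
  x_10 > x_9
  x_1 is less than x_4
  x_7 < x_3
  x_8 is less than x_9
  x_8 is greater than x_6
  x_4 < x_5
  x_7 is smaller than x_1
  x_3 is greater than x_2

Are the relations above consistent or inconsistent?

consistent

Every relation is compatible with x_6 < x_7 < x_1 < x_4 < x_8 < x_9 < x_10 < x_5 < x_2 < x_3; the set is consistent.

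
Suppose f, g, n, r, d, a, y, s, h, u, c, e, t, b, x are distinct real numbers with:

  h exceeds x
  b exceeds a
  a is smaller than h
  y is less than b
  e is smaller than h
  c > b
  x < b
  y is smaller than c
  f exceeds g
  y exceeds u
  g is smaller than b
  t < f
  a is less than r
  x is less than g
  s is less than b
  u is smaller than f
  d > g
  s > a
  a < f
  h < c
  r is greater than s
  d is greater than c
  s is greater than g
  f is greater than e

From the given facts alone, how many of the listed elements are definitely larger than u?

5

Directly above u: y, f.
One step further: b, c (4 so far).
One step further: d (5 so far).
Nothing else is reachable above u; 5 in all.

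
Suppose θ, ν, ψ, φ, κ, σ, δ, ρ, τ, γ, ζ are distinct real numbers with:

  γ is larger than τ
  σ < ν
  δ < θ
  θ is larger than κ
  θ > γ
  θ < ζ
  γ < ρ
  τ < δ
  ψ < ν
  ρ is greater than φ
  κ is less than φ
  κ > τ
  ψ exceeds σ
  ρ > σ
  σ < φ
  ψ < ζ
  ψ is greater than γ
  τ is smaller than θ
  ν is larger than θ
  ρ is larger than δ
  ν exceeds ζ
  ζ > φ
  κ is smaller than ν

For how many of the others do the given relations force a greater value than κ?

5

Directly above κ: φ, θ, ν.
One step further: ζ, ρ (5 so far).
No other element is forced above κ by the given relations, so the count is 5.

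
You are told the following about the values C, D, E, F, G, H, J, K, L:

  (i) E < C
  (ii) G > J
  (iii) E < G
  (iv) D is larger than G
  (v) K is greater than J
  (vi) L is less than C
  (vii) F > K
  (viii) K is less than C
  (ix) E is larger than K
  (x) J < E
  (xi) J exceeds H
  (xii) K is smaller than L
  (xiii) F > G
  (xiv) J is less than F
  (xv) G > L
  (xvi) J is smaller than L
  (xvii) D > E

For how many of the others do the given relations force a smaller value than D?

6

The elements the relations force below D are H, J, K, E, L, G — no chain reaches any other.
That is 6.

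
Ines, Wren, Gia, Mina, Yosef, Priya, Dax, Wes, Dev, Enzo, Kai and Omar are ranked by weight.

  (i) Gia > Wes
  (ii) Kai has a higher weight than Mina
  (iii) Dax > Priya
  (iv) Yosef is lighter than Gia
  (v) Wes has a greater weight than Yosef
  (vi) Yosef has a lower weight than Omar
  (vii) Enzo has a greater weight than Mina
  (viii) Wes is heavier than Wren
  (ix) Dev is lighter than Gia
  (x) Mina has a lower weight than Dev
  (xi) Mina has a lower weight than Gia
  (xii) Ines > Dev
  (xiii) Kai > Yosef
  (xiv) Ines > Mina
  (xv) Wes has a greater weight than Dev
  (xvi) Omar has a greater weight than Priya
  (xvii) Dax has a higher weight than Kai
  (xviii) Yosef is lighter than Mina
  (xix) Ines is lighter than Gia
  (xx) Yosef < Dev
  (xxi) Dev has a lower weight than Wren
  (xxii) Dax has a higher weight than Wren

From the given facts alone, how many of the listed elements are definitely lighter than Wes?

4

The elements the relations force below Wes are Yosef, Mina, Dev, Wren — no chain reaches any other.
That is 4.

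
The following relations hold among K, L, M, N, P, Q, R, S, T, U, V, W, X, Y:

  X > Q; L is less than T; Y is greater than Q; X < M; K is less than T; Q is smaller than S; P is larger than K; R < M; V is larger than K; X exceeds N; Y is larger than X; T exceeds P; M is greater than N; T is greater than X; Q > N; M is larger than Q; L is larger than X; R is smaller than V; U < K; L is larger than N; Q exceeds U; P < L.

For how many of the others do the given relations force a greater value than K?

The elements the relations force above K are P, L, T, V — no chain reaches any other.
That is 4.

4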